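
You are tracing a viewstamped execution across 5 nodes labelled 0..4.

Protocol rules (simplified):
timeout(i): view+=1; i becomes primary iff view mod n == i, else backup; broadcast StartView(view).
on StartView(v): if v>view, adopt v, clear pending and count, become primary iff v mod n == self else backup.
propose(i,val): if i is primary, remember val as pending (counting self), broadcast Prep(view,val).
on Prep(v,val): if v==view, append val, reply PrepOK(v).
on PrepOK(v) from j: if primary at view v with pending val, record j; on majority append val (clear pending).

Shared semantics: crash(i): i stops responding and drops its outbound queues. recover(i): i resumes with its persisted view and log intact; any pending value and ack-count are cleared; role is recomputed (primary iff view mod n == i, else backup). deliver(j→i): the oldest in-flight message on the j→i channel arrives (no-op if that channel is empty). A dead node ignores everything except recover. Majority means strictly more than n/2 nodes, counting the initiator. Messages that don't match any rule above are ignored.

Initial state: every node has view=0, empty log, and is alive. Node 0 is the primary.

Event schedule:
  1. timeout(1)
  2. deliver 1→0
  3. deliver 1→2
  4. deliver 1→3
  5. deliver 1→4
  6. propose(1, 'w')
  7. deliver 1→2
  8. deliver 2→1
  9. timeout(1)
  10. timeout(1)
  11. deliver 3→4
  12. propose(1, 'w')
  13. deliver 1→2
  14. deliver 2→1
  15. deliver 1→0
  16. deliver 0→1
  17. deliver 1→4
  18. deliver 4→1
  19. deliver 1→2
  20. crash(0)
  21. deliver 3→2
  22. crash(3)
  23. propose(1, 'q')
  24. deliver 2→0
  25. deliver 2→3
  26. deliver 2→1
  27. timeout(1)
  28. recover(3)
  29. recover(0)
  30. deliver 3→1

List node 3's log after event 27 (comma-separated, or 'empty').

step 1 timeout(1): 1={prim,v=1,log=-}
step 2 deliver 1→0: 0={back,v=1,log=-}
step 3 deliver 1→2: 2={back,v=1,log=-}
step 4 deliver 1→3: 3={back,v=1,log=-}
step 5 deliver 1→4: 4={back,v=1,log=-}
step 6 propose(1,'w'): —
step 7 deliver 1→2: 2={back,v=1,log=w}
step 8 deliver 2→1: —
step 9 timeout(1): 1={back,v=2,log=-}
step 10 timeout(1): 1={back,v=3,log=-}
step 11 deliver 3→4: —
step 12 propose(1,'w'): —
step 13 deliver 1→2: 2={prim,v=2,log=w}
step 14 deliver 2→1: —
step 15 deliver 1→0: 0={back,v=1,log=w}
step 16 deliver 0→1: —
step 17 deliver 1→4: 4={back,v=1,log=w}
step 18 deliver 4→1: —
step 19 deliver 1→2: 2={back,v=3,log=w}
step 20 crash(0): 0={✗back,v=1,log=w}
step 21 deliver 3→2: —
step 22 crash(3): 3={✗back,v=1,log=-}
step 23 propose(1,'q'): —
step 24 deliver 2→0: —
step 25 deliver 2→3: —
step 26 deliver 2→1: —
step 27 timeout(1): 1={back,v=4,log=-}

empty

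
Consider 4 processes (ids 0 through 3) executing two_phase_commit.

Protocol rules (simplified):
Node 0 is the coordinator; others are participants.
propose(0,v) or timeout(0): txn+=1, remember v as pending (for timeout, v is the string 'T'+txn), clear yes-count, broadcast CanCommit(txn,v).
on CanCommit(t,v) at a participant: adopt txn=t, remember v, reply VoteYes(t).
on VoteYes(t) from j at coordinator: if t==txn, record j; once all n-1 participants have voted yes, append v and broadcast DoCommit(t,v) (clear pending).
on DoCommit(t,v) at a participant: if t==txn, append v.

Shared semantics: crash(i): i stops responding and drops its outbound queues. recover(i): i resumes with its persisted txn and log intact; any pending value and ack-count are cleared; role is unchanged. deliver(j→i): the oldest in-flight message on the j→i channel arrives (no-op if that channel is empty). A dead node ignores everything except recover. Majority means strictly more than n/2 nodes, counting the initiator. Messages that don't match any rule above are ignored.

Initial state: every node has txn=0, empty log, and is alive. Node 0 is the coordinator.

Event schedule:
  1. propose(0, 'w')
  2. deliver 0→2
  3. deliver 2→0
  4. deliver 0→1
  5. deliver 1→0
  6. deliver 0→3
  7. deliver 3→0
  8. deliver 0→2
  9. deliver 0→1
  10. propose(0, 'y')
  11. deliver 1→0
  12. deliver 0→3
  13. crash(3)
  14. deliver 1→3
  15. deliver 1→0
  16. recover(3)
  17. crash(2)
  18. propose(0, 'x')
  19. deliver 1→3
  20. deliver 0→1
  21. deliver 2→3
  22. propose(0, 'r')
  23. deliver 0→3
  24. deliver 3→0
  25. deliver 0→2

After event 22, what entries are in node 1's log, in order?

w

after 1 — propose(0,'w'): n0:coor/t1/[-]
after 2 — deliver 0→2: n2:part/t1/[-]
after 3 — deliver 2→0: ·
after 4 — deliver 0→1: n1:part/t1/[-]
after 5 — deliver 1→0: ·
after 6 — deliver 0→3: n3:part/t1/[-]
after 7 — deliver 3→0: n0:coor/t1/[w]
after 8 — deliver 0→2: n2:part/t1/[w]
after 9 — deliver 0→1: n1:part/t1/[w]
after 10 — propose(0,'y'): n0:coor/t2/[w]
after 11 — deliver 1→0: ·
after 12 — deliver 0→3: n3:part/t1/[w]
after 13 — crash(3): n3:✗part/t1/[w]
after 14 — deliver 1→3: ·
after 15 — deliver 1→0: ·
after 16 — recover(3): n3:part/t1/[w]
after 17 — crash(2): n2:✗part/t1/[w]
after 18 — propose(0,'x'): n0:coor/t3/[w]
after 19 — deliver 1→3: ·
after 20 — deliver 0→1: n1:part/t2/[w]
after 21 — deliver 2→3: ·
after 22 — propose(0,'r'): n0:coor/t4/[w]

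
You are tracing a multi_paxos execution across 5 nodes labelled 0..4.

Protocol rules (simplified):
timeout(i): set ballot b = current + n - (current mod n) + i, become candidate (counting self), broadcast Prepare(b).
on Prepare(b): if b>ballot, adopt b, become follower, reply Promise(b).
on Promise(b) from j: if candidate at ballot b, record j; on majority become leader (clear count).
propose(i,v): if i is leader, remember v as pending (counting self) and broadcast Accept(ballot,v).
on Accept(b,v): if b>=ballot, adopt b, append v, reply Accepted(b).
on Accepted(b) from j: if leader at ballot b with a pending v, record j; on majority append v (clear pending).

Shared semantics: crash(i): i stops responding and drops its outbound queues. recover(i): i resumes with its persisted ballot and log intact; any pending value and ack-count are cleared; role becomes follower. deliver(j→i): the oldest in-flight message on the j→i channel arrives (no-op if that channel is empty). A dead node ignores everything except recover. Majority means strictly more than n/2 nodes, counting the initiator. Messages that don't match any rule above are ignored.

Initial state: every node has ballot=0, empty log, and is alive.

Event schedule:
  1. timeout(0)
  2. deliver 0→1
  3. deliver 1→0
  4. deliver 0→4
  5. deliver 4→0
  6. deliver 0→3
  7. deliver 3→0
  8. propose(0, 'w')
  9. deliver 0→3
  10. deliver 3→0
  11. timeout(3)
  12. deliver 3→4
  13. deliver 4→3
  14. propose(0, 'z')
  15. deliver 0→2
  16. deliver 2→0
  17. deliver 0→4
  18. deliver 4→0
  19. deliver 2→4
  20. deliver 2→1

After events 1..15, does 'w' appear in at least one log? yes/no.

[1] timeout(0) → N0(cand b5 [-])
[2] deliver 0→1 → N1(foll b5 [-])
[3] deliver 1→0 → ∅
[4] deliver 0→4 → N4(foll b5 [-])
[5] deliver 4→0 → N0(lead b5 [-])
[6] deliver 0→3 → N3(foll b5 [-])
[7] deliver 3→0 → ∅
[8] propose(0,'w') → ∅
[9] deliver 0→3 → N3(foll b5 [w])
[10] deliver 3→0 → ∅
[11] timeout(3) → N3(cand b13 [w])
[12] deliver 3→4 → N4(foll b13 [-])
[13] deliver 4→3 → ∅
[14] propose(0,'z') → ∅
[15] deliver 0→2 → N2(foll b5 [-])

yes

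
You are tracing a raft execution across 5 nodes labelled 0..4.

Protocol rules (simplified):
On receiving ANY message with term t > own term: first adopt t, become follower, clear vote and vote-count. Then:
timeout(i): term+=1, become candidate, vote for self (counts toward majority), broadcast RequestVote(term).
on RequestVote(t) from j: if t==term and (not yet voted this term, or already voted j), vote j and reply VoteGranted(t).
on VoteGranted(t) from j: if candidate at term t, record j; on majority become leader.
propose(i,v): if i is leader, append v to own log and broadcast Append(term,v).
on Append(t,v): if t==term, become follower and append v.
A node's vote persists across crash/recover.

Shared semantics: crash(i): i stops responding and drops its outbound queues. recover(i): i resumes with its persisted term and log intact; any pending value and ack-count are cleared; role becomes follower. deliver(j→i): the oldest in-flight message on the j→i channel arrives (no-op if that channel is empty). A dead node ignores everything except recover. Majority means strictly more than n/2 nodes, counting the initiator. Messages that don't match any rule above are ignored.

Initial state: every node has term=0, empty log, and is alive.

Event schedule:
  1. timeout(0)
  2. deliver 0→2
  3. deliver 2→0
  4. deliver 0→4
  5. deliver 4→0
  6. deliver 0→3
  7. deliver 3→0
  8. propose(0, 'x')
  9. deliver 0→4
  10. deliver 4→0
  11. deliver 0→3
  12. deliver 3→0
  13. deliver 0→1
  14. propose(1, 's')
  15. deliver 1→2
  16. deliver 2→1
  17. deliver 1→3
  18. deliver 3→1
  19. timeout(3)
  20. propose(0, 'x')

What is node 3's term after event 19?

2

step 1 timeout(0): 0={cand,t=1,log=-}
step 2 deliver 0→2: 2={foll,t=1,log=-}
step 3 deliver 2→0: —
step 4 deliver 0→4: 4={foll,t=1,log=-}
step 5 deliver 4→0: 0={lead,t=1,log=-}
step 6 deliver 0→3: 3={foll,t=1,log=-}
step 7 deliver 3→0: —
step 8 propose(0,'x'): 0={lead,t=1,log=x}
step 9 deliver 0→4: 4={foll,t=1,log=x}
step 10 deliver 4→0: —
step 11 deliver 0→3: 3={foll,t=1,log=x}
step 12 deliver 3→0: —
step 13 deliver 0→1: 1={foll,t=1,log=-}
step 14 propose(1,'s'): —
step 15 deliver 1→2: —
step 16 deliver 2→1: —
step 17 deliver 1→3: —
step 18 deliver 3→1: —
step 19 timeout(3): 3={cand,t=2,log=x}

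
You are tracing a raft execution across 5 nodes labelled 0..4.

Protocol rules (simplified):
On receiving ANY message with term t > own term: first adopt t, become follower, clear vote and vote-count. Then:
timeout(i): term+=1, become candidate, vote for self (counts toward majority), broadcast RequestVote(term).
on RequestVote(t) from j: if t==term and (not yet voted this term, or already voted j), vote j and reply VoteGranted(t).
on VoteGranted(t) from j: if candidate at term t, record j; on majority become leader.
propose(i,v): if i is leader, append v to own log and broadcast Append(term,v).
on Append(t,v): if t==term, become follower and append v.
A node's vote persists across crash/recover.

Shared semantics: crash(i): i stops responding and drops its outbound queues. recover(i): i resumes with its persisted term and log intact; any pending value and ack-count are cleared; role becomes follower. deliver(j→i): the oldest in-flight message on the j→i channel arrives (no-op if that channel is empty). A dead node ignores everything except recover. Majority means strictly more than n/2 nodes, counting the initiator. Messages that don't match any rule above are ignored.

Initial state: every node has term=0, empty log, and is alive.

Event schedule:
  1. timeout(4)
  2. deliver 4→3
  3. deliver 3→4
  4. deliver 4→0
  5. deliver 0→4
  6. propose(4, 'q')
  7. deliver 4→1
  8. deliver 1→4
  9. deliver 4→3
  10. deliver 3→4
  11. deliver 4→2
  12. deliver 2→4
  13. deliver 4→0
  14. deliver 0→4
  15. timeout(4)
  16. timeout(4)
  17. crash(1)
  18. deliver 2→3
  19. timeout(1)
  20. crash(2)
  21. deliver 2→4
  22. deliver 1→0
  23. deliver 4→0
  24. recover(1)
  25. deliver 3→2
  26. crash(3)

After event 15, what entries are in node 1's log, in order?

empty

[1] timeout(4) → N4(cand t1 [-])
[2] deliver 4→3 → N3(foll t1 [-])
[3] deliver 3→4 → ∅
[4] deliver 4→0 → N0(foll t1 [-])
[5] deliver 0→4 → N4(lead t1 [-])
[6] propose(4,'q') → N4(lead t1 [q])
[7] deliver 4→1 → N1(foll t1 [-])
[8] deliver 1→4 → ∅
[9] deliver 4→3 → N3(foll t1 [q])
[10] deliver 3→4 → ∅
[11] deliver 4→2 → N2(foll t1 [-])
[12] deliver 2→4 → ∅
[13] deliver 4→0 → N0(foll t1 [q])
[14] deliver 0→4 → ∅
[15] timeout(4) → N4(cand t2 [q])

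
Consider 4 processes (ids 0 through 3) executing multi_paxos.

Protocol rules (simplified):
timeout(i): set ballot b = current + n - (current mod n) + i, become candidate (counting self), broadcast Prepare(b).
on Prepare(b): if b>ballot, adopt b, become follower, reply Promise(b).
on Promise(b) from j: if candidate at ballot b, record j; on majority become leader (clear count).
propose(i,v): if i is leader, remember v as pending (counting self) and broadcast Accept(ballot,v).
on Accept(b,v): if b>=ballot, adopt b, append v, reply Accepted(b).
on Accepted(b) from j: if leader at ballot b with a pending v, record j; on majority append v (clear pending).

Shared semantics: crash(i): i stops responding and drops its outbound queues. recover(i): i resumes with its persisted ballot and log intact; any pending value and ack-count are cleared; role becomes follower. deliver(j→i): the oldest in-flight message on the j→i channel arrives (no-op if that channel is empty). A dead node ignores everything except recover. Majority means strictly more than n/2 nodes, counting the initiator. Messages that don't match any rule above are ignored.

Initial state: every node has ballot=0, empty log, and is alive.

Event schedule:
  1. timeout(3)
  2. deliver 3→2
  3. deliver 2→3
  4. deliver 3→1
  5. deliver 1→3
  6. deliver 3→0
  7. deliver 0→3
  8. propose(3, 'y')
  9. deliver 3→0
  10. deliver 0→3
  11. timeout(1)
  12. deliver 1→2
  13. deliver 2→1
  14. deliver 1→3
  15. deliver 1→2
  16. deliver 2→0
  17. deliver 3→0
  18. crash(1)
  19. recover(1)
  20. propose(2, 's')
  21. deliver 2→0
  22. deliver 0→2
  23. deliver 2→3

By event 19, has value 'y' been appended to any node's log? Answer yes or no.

yes

e1 timeout(3): 3[cand,b=7,-]
e2 deliver 3→2: 2[foll,b=7,-]
e3 deliver 2→3: ·
e4 deliver 3→1: 1[foll,b=7,-]
e5 deliver 1→3: 3[lead,b=7,-]
e6 deliver 3→0: 0[foll,b=7,-]
e7 deliver 0→3: ·
e8 propose(3,'y'): ·
e9 deliver 3→0: 0[foll,b=7,y]
e10 deliver 0→3: ·
e11 timeout(1): 1[cand,b=9,-]
e12 deliver 1→2: 2[foll,b=9,-]
e13 deliver 2→1: ·
e14 deliver 1→3: 3[foll,b=9,-]
e15 deliver 1→2: ·
e16 deliver 2→0: ·
e17 deliver 3→0: ·
e18 crash(1): 1[✗cand,b=9,-]
e19 recover(1): 1[foll,b=9,-]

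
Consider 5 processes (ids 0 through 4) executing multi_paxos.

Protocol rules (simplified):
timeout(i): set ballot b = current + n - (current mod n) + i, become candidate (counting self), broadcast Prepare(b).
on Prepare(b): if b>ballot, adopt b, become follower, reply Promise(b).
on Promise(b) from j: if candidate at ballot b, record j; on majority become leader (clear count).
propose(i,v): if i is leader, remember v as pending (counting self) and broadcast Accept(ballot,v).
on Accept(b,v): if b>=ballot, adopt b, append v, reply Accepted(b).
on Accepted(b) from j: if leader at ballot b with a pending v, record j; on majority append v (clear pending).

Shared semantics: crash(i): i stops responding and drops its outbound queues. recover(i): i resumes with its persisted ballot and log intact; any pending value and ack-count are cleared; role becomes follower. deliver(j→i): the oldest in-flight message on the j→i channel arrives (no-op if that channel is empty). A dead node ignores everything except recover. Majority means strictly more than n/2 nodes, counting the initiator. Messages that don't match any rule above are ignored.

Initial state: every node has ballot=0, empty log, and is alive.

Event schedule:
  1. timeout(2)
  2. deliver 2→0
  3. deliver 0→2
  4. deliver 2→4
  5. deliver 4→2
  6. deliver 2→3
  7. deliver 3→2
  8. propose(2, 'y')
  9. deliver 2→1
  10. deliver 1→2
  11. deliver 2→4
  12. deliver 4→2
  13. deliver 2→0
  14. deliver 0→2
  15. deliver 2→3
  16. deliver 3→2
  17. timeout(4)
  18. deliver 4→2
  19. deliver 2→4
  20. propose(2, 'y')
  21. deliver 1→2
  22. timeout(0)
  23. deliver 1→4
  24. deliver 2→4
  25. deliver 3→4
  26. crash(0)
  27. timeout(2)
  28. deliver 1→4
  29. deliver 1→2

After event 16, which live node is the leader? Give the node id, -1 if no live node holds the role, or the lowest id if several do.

2

1. timeout(2):  <2:cand b7 ->
2. deliver 2→0:  <0:foll b7 ->
3. deliver 0→2:  nop
4. deliver 2→4:  <4:foll b7 ->
5. deliver 4→2:  <2:lead b7 ->
6. deliver 2→3:  <3:foll b7 ->
7. deliver 3→2:  nop
8. propose(2,'y'):  nop
9. deliver 2→1:  <1:foll b7 ->
10. deliver 1→2:  nop
11. deliver 2→4:  <4:foll b7 y>
12. deliver 4→2:  nop
13. deliver 2→0:  <0:foll b7 y>
14. deliver 0→2:  <2:lead b7 y>
15. deliver 2→3:  <3:foll b7 y>
16. deliver 3→2:  nop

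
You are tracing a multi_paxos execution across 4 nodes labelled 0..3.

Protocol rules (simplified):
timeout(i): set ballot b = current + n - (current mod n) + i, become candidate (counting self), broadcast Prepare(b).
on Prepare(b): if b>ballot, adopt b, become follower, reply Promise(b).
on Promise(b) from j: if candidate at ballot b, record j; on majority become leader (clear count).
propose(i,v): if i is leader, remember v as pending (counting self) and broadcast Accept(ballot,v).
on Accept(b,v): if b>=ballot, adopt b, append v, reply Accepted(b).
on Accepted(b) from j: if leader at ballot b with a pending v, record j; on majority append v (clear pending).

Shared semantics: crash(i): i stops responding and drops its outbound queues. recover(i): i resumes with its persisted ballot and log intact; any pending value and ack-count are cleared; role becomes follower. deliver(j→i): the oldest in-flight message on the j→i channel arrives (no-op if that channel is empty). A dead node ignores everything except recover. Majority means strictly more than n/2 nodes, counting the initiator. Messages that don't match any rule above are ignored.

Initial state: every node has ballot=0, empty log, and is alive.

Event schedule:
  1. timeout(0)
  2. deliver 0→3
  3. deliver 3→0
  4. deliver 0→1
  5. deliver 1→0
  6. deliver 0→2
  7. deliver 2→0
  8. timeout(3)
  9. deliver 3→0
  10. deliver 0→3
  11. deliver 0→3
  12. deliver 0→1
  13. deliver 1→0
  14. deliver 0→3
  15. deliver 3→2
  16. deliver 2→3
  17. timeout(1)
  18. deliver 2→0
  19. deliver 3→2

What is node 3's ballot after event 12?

after 1 — timeout(0): n0:cand/b4/[-]
after 2 — deliver 0→3: n3:foll/b4/[-]
after 3 — deliver 3→0: ·
after 4 — deliver 0→1: n1:foll/b4/[-]
after 5 — deliver 1→0: n0:lead/b4/[-]
after 6 — deliver 0→2: n2:foll/b4/[-]
after 7 — deliver 2→0: ·
after 8 — timeout(3): n3:cand/b11/[-]
after 9 — deliver 3→0: n0:foll/b11/[-]
after 10 — deliver 0→3: ·
after 11 — deliver 0→3: ·
after 12 — deliver 0→1: ·

11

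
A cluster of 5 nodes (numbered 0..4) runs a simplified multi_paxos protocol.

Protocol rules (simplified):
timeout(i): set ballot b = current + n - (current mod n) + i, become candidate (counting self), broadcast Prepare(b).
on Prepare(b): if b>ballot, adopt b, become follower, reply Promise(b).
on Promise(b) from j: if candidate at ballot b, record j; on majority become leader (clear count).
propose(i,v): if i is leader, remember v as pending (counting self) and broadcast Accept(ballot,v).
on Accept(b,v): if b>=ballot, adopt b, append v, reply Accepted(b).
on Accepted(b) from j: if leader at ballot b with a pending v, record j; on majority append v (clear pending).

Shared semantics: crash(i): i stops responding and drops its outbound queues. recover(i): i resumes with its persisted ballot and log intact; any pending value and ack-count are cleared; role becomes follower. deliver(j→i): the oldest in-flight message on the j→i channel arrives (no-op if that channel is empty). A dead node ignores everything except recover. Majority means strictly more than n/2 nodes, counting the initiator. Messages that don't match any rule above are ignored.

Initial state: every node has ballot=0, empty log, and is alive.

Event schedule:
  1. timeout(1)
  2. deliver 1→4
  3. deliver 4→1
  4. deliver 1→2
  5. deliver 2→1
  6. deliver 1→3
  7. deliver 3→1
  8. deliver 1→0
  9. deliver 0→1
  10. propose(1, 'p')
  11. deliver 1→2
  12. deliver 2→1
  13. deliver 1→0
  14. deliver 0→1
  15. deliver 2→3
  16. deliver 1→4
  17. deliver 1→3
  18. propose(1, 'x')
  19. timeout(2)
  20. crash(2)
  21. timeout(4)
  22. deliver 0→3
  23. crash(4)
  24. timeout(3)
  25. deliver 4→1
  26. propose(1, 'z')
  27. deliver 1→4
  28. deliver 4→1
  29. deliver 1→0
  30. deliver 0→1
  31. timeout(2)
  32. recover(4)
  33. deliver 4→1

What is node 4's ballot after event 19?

6

e1 timeout(1): 1[cand,b=6,-]
e2 deliver 1→4: 4[foll,b=6,-]
e3 deliver 4→1: ·
e4 deliver 1→2: 2[foll,b=6,-]
e5 deliver 2→1: 1[lead,b=6,-]
e6 deliver 1→3: 3[foll,b=6,-]
e7 deliver 3→1: ·
e8 deliver 1→0: 0[foll,b=6,-]
e9 deliver 0→1: ·
e10 propose(1,'p'): ·
e11 deliver 1→2: 2[foll,b=6,p]
e12 deliver 2→1: ·
e13 deliver 1→0: 0[foll,b=6,p]
e14 deliver 0→1: 1[lead,b=6,p]
e15 deliver 2→3: ·
e16 deliver 1→4: 4[foll,b=6,p]
e17 deliver 1→3: 3[foll,b=6,p]
e18 propose(1,'x'): ·
e19 timeout(2): 2[cand,b=12,p]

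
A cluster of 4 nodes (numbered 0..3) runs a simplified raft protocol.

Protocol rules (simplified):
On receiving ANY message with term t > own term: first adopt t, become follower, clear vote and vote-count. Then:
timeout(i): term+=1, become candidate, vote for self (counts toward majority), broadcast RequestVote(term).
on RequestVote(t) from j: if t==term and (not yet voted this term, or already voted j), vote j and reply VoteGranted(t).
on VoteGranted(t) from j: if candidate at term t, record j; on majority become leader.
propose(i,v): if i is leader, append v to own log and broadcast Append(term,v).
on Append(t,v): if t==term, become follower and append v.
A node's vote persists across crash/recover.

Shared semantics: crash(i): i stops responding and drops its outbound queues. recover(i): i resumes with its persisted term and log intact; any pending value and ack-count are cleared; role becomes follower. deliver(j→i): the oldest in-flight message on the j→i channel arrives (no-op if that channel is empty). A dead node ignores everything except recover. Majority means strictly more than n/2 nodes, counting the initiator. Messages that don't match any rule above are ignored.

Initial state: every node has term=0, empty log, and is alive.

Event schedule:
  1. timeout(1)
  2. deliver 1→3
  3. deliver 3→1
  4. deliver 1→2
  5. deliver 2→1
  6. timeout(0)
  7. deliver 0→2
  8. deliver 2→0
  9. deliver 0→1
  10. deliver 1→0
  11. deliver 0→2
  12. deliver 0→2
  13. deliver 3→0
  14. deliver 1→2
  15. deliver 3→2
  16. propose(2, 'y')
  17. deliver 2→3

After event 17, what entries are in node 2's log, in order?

[1] timeout(1) → N1(cand t1 [-])
[2] deliver 1→3 → N3(foll t1 [-])
[3] deliver 3→1 → ∅
[4] deliver 1→2 → N2(foll t1 [-])
[5] deliver 2→1 → N1(lead t1 [-])
[6] timeout(0) → N0(cand t1 [-])
[7] deliver 0→2 → ∅
[8] deliver 2→0 → ∅
[9] deliver 0→1 → ∅
[10] deliver 1→0 → ∅
[11] deliver 0→2 → ∅
[12] deliver 0→2 → ∅
[13] deliver 3→0 → ∅
[14] deliver 1→2 → ∅
[15] deliver 3→2 → ∅
[16] propose(2,'y') → ∅
[17] deliver 2→3 → ∅

empty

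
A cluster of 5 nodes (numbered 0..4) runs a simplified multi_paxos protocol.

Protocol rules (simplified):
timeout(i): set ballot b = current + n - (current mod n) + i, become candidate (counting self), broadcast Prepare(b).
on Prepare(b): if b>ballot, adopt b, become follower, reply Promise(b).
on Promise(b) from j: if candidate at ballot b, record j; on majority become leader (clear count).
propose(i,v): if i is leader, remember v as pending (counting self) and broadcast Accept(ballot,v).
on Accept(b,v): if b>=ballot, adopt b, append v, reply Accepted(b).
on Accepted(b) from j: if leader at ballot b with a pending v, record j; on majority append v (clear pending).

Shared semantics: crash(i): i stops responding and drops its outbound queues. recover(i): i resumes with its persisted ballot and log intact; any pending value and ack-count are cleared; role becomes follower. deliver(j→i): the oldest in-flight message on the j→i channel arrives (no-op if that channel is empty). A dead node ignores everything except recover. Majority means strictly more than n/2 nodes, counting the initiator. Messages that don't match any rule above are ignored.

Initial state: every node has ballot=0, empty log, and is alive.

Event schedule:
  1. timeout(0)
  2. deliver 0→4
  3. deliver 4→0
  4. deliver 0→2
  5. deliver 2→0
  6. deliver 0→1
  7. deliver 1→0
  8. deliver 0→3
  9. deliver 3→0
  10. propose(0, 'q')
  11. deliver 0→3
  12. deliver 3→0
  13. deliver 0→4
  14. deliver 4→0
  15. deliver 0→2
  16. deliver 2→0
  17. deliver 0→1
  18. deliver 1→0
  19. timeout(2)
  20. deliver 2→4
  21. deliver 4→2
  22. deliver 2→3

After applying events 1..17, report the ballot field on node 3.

e1 timeout(0): 0[cand,b=5,-]
e2 deliver 0→4: 4[foll,b=5,-]
e3 deliver 4→0: ·
e4 deliver 0→2: 2[foll,b=5,-]
e5 deliver 2→0: 0[lead,b=5,-]
e6 deliver 0→1: 1[foll,b=5,-]
e7 deliver 1→0: ·
e8 deliver 0→3: 3[foll,b=5,-]
e9 deliver 3→0: ·
e10 propose(0,'q'): ·
e11 deliver 0→3: 3[foll,b=5,q]
e12 deliver 3→0: ·
e13 deliver 0→4: 4[foll,b=5,q]
e14 deliver 4→0: 0[lead,b=5,q]
e15 deliver 0→2: 2[foll,b=5,q]
e16 deliver 2→0: ·
e17 deliver 0→1: 1[foll,b=5,q]

5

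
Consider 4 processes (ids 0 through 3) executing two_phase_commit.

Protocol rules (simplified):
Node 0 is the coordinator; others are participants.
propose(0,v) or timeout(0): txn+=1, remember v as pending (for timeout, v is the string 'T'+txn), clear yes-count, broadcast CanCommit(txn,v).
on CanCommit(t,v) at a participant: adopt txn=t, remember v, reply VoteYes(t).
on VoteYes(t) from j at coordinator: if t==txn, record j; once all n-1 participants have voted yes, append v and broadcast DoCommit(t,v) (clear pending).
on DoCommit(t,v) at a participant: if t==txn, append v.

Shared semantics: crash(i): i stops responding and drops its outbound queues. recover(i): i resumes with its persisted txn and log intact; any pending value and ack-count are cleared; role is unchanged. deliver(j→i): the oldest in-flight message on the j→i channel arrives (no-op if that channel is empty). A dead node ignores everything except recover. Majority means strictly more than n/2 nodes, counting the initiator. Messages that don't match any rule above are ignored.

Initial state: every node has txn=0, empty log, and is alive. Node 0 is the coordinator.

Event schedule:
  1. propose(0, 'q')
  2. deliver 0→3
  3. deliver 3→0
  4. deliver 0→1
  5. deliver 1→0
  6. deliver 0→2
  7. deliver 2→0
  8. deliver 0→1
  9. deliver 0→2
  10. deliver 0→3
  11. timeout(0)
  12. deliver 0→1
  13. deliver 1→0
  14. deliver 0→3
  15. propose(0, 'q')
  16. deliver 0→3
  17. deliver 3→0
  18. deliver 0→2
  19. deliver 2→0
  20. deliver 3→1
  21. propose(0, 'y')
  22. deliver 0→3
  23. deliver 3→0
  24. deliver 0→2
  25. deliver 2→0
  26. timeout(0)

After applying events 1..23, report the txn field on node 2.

step 1 propose(0,'q'): 0={coor,t=1,log=-}
step 2 deliver 0→3: 3={part,t=1,log=-}
step 3 deliver 3→0: —
step 4 deliver 0→1: 1={part,t=1,log=-}
step 5 deliver 1→0: —
step 6 deliver 0→2: 2={part,t=1,log=-}
step 7 deliver 2→0: 0={coor,t=1,log=q}
step 8 deliver 0→1: 1={part,t=1,log=q}
step 9 deliver 0→2: 2={part,t=1,log=q}
step 10 deliver 0→3: 3={part,t=1,log=q}
step 11 timeout(0): 0={coor,t=2,log=q}
step 12 deliver 0→1: 1={part,t=2,log=q}
step 13 deliver 1→0: —
step 14 deliver 0→3: 3={part,t=2,log=q}
step 15 propose(0,'q'): 0={coor,t=3,log=q}
step 16 deliver 0→3: 3={part,t=3,log=q}
step 17 deliver 3→0: —
step 18 deliver 0→2: 2={part,t=2,log=q}
step 19 deliver 2→0: —
step 20 deliver 3→1: —
step 21 propose(0,'y'): 0={coor,t=4,log=q}
step 22 deliver 0→3: 3={part,t=4,log=q}
step 23 deliver 3→0: —

2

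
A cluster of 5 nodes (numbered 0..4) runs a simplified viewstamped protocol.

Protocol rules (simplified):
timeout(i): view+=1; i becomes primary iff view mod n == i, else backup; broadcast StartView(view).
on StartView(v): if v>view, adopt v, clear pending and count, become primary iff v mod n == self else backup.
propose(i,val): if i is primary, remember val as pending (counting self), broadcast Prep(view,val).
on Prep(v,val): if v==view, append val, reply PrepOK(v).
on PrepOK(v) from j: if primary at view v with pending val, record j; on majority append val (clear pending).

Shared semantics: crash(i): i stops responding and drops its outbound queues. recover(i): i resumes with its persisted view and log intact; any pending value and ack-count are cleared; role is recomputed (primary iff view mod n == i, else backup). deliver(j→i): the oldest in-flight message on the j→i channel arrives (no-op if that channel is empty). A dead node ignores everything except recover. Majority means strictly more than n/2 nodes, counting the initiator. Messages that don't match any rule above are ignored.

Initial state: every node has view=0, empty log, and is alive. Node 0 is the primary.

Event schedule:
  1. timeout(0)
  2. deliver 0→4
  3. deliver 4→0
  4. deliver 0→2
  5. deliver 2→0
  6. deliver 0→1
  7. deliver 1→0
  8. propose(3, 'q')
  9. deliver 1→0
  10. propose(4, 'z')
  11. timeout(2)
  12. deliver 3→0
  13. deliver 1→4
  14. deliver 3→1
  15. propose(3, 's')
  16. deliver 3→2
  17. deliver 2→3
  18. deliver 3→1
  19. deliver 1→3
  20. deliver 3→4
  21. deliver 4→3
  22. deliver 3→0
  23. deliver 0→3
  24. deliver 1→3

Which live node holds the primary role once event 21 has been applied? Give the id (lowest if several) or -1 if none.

1

e1 timeout(0): 0[back,v=1,-]
e2 deliver 0→4: 4[back,v=1,-]
e3 deliver 4→0: ·
e4 deliver 0→2: 2[back,v=1,-]
e5 deliver 2→0: ·
e6 deliver 0→1: 1[prim,v=1,-]
e7 deliver 1→0: ·
e8 propose(3,'q'): ·
e9 deliver 1→0: ·
e10 propose(4,'z'): ·
e11 timeout(2): 2[prim,v=2,-]
e12 deliver 3→0: ·
e13 deliver 1→4: ·
e14 deliver 3→1: ·
e15 propose(3,'s'): ·
e16 deliver 3→2: ·
e17 deliver 2→3: 3[back,v=2,-]
e18 deliver 3→1: ·
e19 deliver 1→3: ·
e20 deliver 3→4: ·
e21 deliver 4→3: ·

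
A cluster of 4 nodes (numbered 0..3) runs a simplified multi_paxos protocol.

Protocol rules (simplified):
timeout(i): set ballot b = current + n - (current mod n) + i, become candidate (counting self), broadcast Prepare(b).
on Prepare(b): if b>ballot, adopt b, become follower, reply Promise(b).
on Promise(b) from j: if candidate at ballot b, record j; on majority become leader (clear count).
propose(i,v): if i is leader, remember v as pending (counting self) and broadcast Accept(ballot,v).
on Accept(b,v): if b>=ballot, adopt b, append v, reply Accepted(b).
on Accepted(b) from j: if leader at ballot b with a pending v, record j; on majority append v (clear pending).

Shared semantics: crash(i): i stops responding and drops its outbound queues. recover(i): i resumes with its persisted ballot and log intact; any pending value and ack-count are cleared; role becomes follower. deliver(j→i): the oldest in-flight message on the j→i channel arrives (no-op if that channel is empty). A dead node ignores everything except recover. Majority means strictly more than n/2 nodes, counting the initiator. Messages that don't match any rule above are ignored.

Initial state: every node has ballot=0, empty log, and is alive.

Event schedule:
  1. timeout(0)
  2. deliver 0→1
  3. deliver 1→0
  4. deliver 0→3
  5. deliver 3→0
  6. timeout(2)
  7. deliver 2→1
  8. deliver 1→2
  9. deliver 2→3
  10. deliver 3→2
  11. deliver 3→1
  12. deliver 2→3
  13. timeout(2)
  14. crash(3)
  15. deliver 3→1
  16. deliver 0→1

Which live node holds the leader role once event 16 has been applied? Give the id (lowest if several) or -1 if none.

step 1 timeout(0): 0={cand,b=4,log=-}
step 2 deliver 0→1: 1={foll,b=4,log=-}
step 3 deliver 1→0: —
step 4 deliver 0→3: 3={foll,b=4,log=-}
step 5 deliver 3→0: 0={lead,b=4,log=-}
step 6 timeout(2): 2={cand,b=6,log=-}
step 7 deliver 2→1: 1={foll,b=6,log=-}
step 8 deliver 1→2: —
step 9 deliver 2→3: 3={foll,b=6,log=-}
step 10 deliver 3→2: 2={lead,b=6,log=-}
step 11 deliver 3→1: —
step 12 deliver 2→3: —
step 13 timeout(2): 2={cand,b=10,log=-}
step 14 crash(3): 3={✗foll,b=6,log=-}
step 15 deliver 3→1: —
step 16 deliver 0→1: —

0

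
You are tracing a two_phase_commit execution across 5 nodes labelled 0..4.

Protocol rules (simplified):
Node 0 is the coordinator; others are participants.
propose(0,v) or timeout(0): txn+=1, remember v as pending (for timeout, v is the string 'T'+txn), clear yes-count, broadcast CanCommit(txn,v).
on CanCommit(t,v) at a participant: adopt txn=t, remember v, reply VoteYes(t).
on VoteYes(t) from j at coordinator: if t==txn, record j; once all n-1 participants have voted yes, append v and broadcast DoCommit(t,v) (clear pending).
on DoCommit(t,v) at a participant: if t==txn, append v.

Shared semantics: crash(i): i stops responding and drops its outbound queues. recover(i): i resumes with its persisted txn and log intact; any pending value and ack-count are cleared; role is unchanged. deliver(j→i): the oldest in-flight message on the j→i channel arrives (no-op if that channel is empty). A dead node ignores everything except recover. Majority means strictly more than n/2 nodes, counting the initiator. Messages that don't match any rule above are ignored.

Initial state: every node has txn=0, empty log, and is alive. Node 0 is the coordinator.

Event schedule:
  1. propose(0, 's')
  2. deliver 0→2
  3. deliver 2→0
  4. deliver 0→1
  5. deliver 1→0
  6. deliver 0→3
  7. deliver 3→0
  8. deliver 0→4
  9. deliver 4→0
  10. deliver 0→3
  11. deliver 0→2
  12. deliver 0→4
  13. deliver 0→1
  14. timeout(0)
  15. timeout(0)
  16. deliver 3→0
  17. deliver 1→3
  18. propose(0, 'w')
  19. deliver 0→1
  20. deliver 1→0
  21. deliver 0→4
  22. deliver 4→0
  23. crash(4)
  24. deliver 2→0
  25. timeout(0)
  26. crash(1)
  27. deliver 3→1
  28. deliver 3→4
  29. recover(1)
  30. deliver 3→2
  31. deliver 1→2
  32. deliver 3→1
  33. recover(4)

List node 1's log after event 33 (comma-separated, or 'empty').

step 1 propose(0,'s'): 0={coor,t=1,log=-}
step 2 deliver 0→2: 2={part,t=1,log=-}
step 3 deliver 2→0: —
step 4 deliver 0→1: 1={part,t=1,log=-}
step 5 deliver 1→0: —
step 6 deliver 0→3: 3={part,t=1,log=-}
step 7 deliver 3→0: —
step 8 deliver 0→4: 4={part,t=1,log=-}
step 9 deliver 4→0: 0={coor,t=1,log=s}
step 10 deliver 0→3: 3={part,t=1,log=s}
step 11 deliver 0→2: 2={part,t=1,log=s}
step 12 deliver 0→4: 4={part,t=1,log=s}
step 13 deliver 0→1: 1={part,t=1,log=s}
step 14 timeout(0): 0={coor,t=2,log=s}
step 15 timeout(0): 0={coor,t=3,log=s}
step 16 deliver 3→0: —
step 17 deliver 1→3: —
step 18 propose(0,'w'): 0={coor,t=4,log=s}
step 19 deliver 0→1: 1={part,t=2,log=s}
step 20 deliver 1→0: —
step 21 deliver 0→4: 4={part,t=2,log=s}
step 22 deliver 4→0: —
step 23 crash(4): 4={✗part,t=2,log=s}
step 24 deliver 2→0: —
step 25 timeout(0): 0={coor,t=5,log=s}
step 26 crash(1): 1={✗part,t=2,log=s}
step 27 deliver 3→1: —
step 28 deliver 3→4: —
step 29 recover(1): 1={part,t=2,log=s}
step 30 deliver 3→2: —
step 31 deliver 1→2: —
step 32 deliver 3→1: —
step 33 recover(4): 4={part,t=2,log=s}

s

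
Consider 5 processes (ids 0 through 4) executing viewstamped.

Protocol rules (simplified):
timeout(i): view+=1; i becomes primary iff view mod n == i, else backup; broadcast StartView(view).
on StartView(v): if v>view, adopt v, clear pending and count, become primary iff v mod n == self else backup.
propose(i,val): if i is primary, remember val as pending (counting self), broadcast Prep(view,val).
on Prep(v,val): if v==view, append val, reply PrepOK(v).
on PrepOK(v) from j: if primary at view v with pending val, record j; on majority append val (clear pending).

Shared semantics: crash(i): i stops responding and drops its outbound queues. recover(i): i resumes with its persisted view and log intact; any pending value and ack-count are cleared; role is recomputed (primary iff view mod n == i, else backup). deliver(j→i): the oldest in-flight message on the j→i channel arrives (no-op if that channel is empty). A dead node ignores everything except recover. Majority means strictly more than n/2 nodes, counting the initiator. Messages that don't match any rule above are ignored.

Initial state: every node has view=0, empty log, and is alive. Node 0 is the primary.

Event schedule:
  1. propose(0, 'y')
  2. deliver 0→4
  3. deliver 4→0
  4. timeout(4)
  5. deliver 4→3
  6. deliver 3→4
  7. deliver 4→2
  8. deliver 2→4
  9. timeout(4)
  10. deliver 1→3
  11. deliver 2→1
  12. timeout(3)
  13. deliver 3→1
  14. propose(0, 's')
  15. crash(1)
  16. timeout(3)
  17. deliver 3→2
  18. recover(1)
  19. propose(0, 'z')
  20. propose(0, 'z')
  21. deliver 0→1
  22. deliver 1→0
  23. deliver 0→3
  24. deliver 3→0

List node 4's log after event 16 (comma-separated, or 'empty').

1. propose(0,'y'):  nop
2. deliver 0→4:  <4:back v0 y>
3. deliver 4→0:  nop
4. timeout(4):  <4:back v1 y>
5. deliver 4→3:  <3:back v1 ->
6. deliver 3→4:  nop
7. deliver 4→2:  <2:back v1 ->
8. deliver 2→4:  nop
9. timeout(4):  <4:back v2 y>
10. deliver 1→3:  nop
11. deliver 2→1:  nop
12. timeout(3):  <3:back v2 ->
13. deliver 3→1:  <1:back v2 ->
14. propose(0,'s'):  nop
15. crash(1):  <1:✗back v2 ->
16. timeout(3):  <3:prim v3 ->

y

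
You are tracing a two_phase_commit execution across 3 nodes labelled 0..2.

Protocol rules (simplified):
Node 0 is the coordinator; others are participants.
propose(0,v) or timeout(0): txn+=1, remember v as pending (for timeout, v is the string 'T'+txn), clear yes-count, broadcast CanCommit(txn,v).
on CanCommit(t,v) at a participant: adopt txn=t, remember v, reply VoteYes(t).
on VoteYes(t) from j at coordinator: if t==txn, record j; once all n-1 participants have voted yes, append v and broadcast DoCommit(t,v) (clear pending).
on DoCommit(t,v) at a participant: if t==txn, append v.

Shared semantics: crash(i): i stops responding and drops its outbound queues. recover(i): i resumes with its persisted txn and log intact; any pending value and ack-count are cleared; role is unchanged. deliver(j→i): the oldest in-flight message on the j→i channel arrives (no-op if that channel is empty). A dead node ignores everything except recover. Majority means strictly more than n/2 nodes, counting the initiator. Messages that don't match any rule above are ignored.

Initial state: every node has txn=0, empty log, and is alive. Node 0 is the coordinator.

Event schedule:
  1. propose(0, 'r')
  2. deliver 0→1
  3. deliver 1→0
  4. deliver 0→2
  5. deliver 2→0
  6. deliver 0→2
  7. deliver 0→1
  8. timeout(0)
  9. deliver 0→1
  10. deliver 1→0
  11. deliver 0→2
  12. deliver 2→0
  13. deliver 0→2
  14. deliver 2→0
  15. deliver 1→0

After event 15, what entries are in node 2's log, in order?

r,T2

e1 propose(0,'r'): 0[coor,t=1,-]
e2 deliver 0→1: 1[part,t=1,-]
e3 deliver 1→0: ·
e4 deliver 0→2: 2[part,t=1,-]
e5 deliver 2→0: 0[coor,t=1,r]
e6 deliver 0→2: 2[part,t=1,r]
e7 deliver 0→1: 1[part,t=1,r]
e8 timeout(0): 0[coor,t=2,r]
e9 deliver 0→1: 1[part,t=2,r]
e10 deliver 1→0: ·
e11 deliver 0→2: 2[part,t=2,r]
e12 deliver 2→0: 0[coor,t=2,r,T2]
e13 deliver 0→2: 2[part,t=2,r,T2]
e14 deliver 2→0: ·
e15 deliver 1→0: ·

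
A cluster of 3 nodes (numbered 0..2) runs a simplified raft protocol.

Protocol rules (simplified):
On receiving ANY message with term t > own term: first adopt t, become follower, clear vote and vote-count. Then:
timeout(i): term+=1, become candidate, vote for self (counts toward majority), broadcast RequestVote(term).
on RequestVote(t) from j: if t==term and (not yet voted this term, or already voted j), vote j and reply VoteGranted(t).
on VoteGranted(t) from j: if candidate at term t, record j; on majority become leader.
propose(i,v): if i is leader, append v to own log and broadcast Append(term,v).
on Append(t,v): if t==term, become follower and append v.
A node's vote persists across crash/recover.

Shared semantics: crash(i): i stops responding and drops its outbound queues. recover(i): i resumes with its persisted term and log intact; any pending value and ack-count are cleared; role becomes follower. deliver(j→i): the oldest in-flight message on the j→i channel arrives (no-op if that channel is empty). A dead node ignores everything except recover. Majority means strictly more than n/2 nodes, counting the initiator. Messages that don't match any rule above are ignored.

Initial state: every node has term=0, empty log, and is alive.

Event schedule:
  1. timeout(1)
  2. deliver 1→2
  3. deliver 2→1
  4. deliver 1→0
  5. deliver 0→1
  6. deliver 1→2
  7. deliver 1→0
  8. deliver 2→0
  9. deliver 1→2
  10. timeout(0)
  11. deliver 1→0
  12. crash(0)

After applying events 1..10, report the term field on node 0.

after 1 — timeout(1): n1:cand/t1/[-]
after 2 — deliver 1→2: n2:foll/t1/[-]
after 3 — deliver 2→1: n1:lead/t1/[-]
after 4 — deliver 1→0: n0:foll/t1/[-]
after 5 — deliver 0→1: ·
after 6 — deliver 1→2: ·
after 7 — deliver 1→0: ·
after 8 — deliver 2→0: ·
after 9 — deliver 1→2: ·
after 10 — timeout(0): n0:cand/t2/[-]

2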